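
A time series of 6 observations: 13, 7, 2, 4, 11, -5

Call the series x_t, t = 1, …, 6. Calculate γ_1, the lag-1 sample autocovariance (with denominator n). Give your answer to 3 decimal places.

Mean x̄ = (13 + 7 + 2 + 4 + 11 − 5)/6 = 5.3333
Deviations: 7.6667, 1.6667, -3.3333, -1.3333, 5.6667, -10.3333
Σ_{t=1}^{5}(x_t−x̄)(x_{t+1}−x̄) = -54.4444
γ_1 = -54.4444 / 6 = -9.074

-9.074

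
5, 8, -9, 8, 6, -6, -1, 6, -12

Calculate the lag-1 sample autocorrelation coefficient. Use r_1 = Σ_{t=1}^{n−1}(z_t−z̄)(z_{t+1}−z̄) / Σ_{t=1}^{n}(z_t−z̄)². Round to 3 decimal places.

-0.353

Mean z̄ = (5 + 8 − 9 + 8 + 6 − 6 − 1 + 6 − 12)/9 = 0.5556
Numerator Σ_{t=1}^{8}(z_t−z̄)(z_{t+1}−z̄) = -170.9753
Denominator Σ(z_t−z̄)² = 484.2222
r_1 = -170.9753 / 484.2222 = -0.353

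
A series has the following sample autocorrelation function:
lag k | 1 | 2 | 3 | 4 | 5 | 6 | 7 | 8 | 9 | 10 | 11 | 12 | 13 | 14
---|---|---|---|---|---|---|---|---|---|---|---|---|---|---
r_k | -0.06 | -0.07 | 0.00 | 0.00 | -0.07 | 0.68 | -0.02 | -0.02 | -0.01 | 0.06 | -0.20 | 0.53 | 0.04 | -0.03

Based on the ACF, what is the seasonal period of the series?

The largest autocorrelation is r_6 = 0.68, with a weaker echo at lag 12 (0.53); the remaining lags stay at or below 0.06.
The dominant spike at lag 6 indicates a seasonal period of 6.

6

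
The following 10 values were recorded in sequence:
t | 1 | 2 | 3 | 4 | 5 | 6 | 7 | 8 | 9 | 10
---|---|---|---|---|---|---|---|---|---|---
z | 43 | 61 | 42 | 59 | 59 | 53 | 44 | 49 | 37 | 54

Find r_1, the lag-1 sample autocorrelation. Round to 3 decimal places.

Mean z̄ = (43 + 61 + 42 + 59 + 59 + 53 + 44 + 49 + 37 + 54)/10 = 50.1000
Numerator Σ_{t=1}^{9}(z_t−z̄)(z_{t+1}−z̄) = -180.4100
Denominator Σ(z_t−z̄)² = 626.9000
r_1 = -180.4100 / 626.9000 = -0.288

-0.288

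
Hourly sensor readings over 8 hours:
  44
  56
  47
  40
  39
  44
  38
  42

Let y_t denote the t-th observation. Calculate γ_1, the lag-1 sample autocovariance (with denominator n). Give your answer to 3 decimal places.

Mean ȳ = (44 + 56 + 47 + 40 + 39 + 44 + 38 + 42)/8 = 43.7500
Deviations: 0.2500, 12.2500, 3.2500, -3.7500, -4.7500, 0.2500, -5.7500, -1.7500
Σ_{t=1}^{7}(y_t−ȳ)(y_{t+1}−ȳ) = 55.9375
γ_1 = 55.9375 / 8 = 6.992

6.992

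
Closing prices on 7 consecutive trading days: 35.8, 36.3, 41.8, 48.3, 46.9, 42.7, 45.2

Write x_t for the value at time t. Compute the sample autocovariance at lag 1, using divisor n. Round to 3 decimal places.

Mean x̄ = (35.8 + 36.3 + 41.8 + 48.3 + 46.9 + 42.7 + 45.2)/7 = 42.4286
Deviations: -6.6286, -6.1286, -0.6286, 5.8714, 4.4714, 0.2714, 2.7714
Σ_{t=1}^{6}(x_t−x̄)(x_{t+1}−x̄) = 69.0049
γ_1 = 69.0049 / 7 = 9.858

9.858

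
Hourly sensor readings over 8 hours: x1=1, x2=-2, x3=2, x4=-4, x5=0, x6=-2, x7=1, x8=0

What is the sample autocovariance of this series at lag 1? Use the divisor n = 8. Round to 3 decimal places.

Mean x̄ = (1 − 2 + 2 − 4 + 0 − 2 + 1 + 0)/8 = -0.5000
Σ_{t=1}^{7}(x_t−x̄)(x_{t+1}−x̄) = -18.7500
γ_1 = -18.7500 / 8 = -2.344

-2.344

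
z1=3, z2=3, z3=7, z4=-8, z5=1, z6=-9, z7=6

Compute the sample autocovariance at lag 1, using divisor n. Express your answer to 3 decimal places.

-13.516

Mean z̄ = (3 + 3 + 7 − 8 + 1 − 9 + 6)/7 = 0.4286
Σ_{t=1}^{6}(z_t−z̄)(z_{t+1}−z̄) = -94.6122
γ_1 = -94.6122 / 7 = -13.516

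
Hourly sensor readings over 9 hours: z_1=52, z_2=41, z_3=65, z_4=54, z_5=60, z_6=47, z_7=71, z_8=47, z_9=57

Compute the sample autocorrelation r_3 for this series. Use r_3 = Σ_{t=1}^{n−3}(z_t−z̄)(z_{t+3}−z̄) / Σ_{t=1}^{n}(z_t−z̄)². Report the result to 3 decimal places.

Mean z̄ = (52 + 41 + 65 + 54 + 60 + 47 + 71 + 47 + 57)/9 = 54.8889
Numerator Σ_{t=1}^{6}(z_t−z̄)(z_{t+3}−z̄) = -219.4815
Denominator Σ(z_t−z̄)² = 718.8889
r_3 = -219.4815 / 718.8889 = -0.305

-0.305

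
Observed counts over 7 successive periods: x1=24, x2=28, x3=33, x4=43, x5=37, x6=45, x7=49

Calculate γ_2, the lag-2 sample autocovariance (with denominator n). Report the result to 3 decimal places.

6.571

Mean x̄ = (24 + 28 + 33 + 43 + 37 + 45 + 49)/7 = 37.0000
Σ_{t=1}^{5}(x_t−x̄)(x_{t+2}−x̄) = 46.0000
γ_2 = 46.0000 / 7 = 6.571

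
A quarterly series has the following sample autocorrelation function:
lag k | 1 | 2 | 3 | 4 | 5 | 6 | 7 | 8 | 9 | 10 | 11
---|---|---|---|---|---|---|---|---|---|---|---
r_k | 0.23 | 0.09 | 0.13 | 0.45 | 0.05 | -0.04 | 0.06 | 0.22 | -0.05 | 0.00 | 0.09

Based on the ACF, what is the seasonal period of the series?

The largest autocorrelation is r_4 = 0.45; the remaining lags stay at or below 0.23. The elevated value at lag 1 (0.23), dropping to 0.09 at lag 2, reflects decaying short-term dependence rather than seasonality.
The dominant spike at lag 4 indicates a seasonal period of 4.

4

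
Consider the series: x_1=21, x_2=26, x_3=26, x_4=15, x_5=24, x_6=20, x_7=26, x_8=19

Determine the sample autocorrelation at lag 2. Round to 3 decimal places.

0.038

Mean x̄ = (21 + 26 + 26 + 15 + 24 + 20 + 26 + 19)/8 = 22.1250
Deviations from mean: -1.1250, 3.8750, 3.8750, -7.1250, 1.8750, -2.1250, 3.8750, -3.1250
Σ(x_t−x̄)(x_{t+2}−x̄) = (-4.3594) + (-27.6094) + (7.2656) + (15.1406) + (7.2656) + (6.6406) = 4.3438
Denominator Σ(x_t−x̄)² = 114.8750
r_2 = 4.3438 / 114.8750 = 0.038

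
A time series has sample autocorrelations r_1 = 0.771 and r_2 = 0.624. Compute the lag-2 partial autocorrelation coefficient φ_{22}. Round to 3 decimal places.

0.073

φ_{22} = (r_2 − r_1²) / (1 − r_1²)
r_1² = (0.771)² = 0.594441
Numerator = 0.624 − 0.5944 = 0.0296; denominator = 1 − 0.5944 = 0.4056
φ_{22} = 0.0296 / 0.4056 = 0.073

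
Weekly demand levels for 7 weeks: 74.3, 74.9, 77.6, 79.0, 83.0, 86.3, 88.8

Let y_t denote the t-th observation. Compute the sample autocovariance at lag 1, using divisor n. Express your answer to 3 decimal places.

16.328

Mean ȳ = (74.3 + 74.9 + 77.6 + 79.0 + 83.0 + 86.3 + 88.8)/7 = 80.5571
Deviations: -6.2571, -5.6571, -2.9571, -1.5571, 2.4429, 5.7429, 8.2429
Σ_{t=1}^{6}(y_t−ȳ)(y_{t+1}−ȳ) = 114.2939
γ_1 = 114.2939 / 7 = 16.328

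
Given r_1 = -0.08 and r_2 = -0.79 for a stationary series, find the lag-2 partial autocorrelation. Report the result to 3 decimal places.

φ_{22} = (r_2 − r_1²) / (1 − r_1²)
r_1² = (-0.08)² = 0.0064
Numerator = -0.79 − 0.0064 = -0.7964; denominator = 1 − 0.0064 = 0.9936
φ_{22} = -0.7964 / 0.9936 = -0.802

-0.802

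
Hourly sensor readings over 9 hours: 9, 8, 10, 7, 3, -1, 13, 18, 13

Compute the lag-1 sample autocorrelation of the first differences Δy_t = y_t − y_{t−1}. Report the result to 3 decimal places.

0.013

First differences Δy: -1, 2, -3, -4, -4, 14, 5, -5
Mean of differences = 0.5000
Numerator Σ(Δy_t−Δȳ)(Δy_{t+1}−Δȳ) = 3.7500
Denominator Σ(Δy_t−Δȳ)² = 290.0000
r_1(Δy) = 3.7500 / 290.0000 = 0.013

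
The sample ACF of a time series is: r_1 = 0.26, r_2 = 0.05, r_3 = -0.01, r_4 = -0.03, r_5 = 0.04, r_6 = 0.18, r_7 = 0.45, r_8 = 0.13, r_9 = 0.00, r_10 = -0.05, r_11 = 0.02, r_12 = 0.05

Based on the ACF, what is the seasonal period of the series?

The largest autocorrelation is r_7 = 0.45; the remaining lags stay at or below 0.26. The elevated value at lag 1 (0.26), dropping to 0.05 at lag 2, reflects decaying short-term dependence rather than seasonality.
The dominant spike at lag 7 indicates a seasonal period of 7.

7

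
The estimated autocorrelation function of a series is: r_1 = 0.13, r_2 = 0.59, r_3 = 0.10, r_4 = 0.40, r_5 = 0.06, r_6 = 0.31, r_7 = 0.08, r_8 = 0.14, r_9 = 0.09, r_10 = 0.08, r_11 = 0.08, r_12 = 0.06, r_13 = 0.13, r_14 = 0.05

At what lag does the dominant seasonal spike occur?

The largest autocorrelation is r_2 = 0.59, with weaker echoes at lags 4 (0.40) and 6 (0.31); the remaining lags stay at or below 0.14.
The dominant spike at lag 2 indicates a seasonal period of 2.

2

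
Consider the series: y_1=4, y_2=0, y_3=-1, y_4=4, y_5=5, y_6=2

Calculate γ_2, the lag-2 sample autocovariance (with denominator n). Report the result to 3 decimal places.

Mean ȳ = (4 + 0 − 1 + 4 + 5 + 2)/6 = 2.3333
Deviations: 1.6667, -2.3333, -3.3333, 1.6667, 2.6667, -0.3333
Σ_{t=1}^{4}(y_t−ȳ)(y_{t+2}−ȳ) = -18.8889
γ_2 = -18.8889 / 6 = -3.148

-3.148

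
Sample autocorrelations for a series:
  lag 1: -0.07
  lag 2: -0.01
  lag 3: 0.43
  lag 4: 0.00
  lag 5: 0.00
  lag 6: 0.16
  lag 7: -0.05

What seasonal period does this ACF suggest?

3

The largest autocorrelation is r_3 = 0.43, with a weaker echo at lag 6 (0.16); the remaining lags stay at or below 0.00.
The dominant spike at lag 3 indicates a seasonal period of 3.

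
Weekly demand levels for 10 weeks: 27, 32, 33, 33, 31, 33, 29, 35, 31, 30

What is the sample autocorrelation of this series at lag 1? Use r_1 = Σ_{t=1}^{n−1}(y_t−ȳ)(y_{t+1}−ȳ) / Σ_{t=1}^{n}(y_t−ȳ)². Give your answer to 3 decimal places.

-0.284

Mean ȳ = (27 + 32 + 33 + 33 + 31 + 33 + 29 + 35 + 31 + 30)/10 = 31.4000
Numerator Σ_{t=1}^{9}(y_t−ȳ)(y_{t+1}−ȳ) = -13.7600
Denominator Σ(y_t−ȳ)² = 48.4000
r_1 = -13.7600 / 48.4000 = -0.284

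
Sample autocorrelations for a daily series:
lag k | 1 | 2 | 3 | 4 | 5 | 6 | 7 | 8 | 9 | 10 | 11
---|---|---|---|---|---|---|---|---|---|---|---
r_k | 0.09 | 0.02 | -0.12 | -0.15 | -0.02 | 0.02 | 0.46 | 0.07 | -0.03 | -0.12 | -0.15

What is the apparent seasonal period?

The largest autocorrelation is r_7 = 0.46; the remaining lags stay at or below 0.09.
The dominant spike at lag 7 indicates a seasonal period of 7.

7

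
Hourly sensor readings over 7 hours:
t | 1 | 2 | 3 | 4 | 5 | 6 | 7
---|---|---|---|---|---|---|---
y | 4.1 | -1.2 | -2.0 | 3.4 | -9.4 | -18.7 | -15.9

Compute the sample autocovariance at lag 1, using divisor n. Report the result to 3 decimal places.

34.490

Mean ȳ = (4.1 − 1.2 − 2.0 + 3.4 − 9.4 − 18.7 − 15.9)/7 = -5.6714
Σ_{t=1}^{6}(y_t−ȳ)(y_{t+1}−ȳ) = 241.4320
γ_1 = 241.4320 / 7 = 34.490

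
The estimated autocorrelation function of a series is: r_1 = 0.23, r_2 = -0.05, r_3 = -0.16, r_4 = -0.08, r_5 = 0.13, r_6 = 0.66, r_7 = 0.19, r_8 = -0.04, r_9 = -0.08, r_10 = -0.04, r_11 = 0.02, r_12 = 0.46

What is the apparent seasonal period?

6

The largest autocorrelation is r_6 = 0.66, with a weaker echo at lag 12 (0.46); the remaining lags stay at or below 0.23.
The dominant spike at lag 6 indicates a seasonal period of 6.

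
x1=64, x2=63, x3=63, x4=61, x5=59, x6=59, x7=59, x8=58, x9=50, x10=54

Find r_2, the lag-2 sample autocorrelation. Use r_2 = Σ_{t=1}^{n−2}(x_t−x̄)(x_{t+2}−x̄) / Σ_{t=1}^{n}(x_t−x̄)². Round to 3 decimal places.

Mean x̄ = (64 + 63 + 63 + 61 + 59 + 59 + 59 + 58 + 50 + 54)/10 = 59.0000
Numerator Σ_{t=1}^{8}(x_t−x̄)(x_{t+2}−x̄) = 33.0000
Denominator Σ(x_t−x̄)² = 168.0000
r_2 = 33.0000 / 168.0000 = 0.196

0.196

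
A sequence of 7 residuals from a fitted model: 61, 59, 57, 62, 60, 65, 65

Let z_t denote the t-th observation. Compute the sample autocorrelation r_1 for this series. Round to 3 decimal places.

0.290

Mean z̄ = (61 + 59 + 57 + 62 + 60 + 65 + 65)/7 = 61.2857
Deviations from mean: -0.2857, -2.2857, -4.2857, 0.7143, -1.2857, 3.7143, 3.7143
Numerator Σ_{t=1}^{6}(z_t−z̄)(z_{t+1}−z̄) = 15.4898
Denominator Σ(z_t−z̄)² = 53.4286
r_1 = 15.4898 / 53.4286 = 0.290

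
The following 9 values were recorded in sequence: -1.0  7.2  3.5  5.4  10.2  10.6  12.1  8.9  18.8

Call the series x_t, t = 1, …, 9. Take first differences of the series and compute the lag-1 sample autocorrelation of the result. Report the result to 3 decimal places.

-0.429

First differences Δx: 8.2, -3.7, 1.9, 4.8, 0.4, 1.5, -3.2, 9.9
Mean of differences = 2.4750
Numerator Σ(Δx_t−Δx̄)(Δx_{t+1}−Δx̄) = -72.5431
Denominator Σ(Δx_t−Δx̄)² = 169.2350
r_1(Δx) = -72.5431 / 169.2350 = -0.429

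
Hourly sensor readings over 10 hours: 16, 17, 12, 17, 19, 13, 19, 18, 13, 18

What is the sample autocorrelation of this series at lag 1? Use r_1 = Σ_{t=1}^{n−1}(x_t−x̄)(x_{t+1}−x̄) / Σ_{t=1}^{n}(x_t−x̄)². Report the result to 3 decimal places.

-0.471

Mean x̄ = (16 + 17 + 12 + 17 + 19 + 13 + 19 + 18 + 13 + 18)/10 = 16.2000
Numerator Σ_{t=1}^{9}(x_t−x̄)(x_{t+1}−x̄) = -29.0400
Denominator Σ(x_t−x̄)² = 61.6000
r_1 = -29.0400 / 61.6000 = -0.471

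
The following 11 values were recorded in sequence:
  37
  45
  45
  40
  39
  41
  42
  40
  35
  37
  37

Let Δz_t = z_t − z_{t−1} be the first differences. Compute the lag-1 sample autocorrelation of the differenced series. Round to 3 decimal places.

First differences Δz: 8, 0, -5, -1, 2, 1, -2, -5, 2, 0
Mean of differences = 0.0000
Numerator Σ(Δz_t−Δz̄)(Δz_{t+1}−Δz̄) = 3.0000
Denominator Σ(Δz_t−Δz̄)² = 128.0000
r_1(Δz) = 3.0000 / 128.0000 = 0.023

0.023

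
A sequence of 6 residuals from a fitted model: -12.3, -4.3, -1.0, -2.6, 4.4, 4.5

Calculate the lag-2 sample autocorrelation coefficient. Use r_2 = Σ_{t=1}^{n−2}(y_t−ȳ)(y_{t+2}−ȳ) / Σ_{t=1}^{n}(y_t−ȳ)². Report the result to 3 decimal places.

-0.033

Mean ȳ = (-12.3 − 4.3 − 1.0 − 2.6 + 4.4 + 4.5)/6 = -1.8833
Deviations from mean: -10.4167, -2.4167, 0.8833, -0.7167, 6.2833, 6.3833
Σ(y_t−ȳ)(y_{t+2}−ȳ) = (-9.2014) + (1.7319) + (5.5503) + (-4.5747) = -6.4939
Denominator Σ(y_t−ȳ)² = 195.8683
r_2 = -6.4939 / 195.8683 = -0.033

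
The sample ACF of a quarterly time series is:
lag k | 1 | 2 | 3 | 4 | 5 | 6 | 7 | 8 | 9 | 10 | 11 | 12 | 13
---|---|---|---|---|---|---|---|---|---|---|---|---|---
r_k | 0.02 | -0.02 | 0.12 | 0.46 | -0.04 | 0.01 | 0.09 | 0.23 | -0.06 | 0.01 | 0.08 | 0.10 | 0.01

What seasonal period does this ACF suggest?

The largest autocorrelation is r_4 = 0.46, with a weaker echo at lag 8 (0.23); the remaining lags stay at or below 0.12.
The dominant spike at lag 4 indicates a seasonal period of 4.

4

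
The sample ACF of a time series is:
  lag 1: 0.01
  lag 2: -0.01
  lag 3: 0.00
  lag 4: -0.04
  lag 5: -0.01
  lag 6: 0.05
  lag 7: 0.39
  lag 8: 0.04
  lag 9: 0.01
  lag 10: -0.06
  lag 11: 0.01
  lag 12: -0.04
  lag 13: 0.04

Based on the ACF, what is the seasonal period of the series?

7

The largest autocorrelation is r_7 = 0.39; the remaining lags stay at or below 0.05.
The dominant spike at lag 7 indicates a seasonal period of 7.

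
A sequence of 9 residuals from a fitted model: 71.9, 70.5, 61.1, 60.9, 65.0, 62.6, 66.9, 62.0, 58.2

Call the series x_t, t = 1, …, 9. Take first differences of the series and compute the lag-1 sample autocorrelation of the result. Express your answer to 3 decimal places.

-0.177

First differences Δx: -1.4, -9.4, -0.2, 4.1, -2.4, 4.3, -4.9, -3.8
Mean of differences = -1.7125
Numerator Σ(Δx_t−Δx̄)(Δx_{t+1}−Δx̄) = -25.8789
Denominator Σ(Δx_t−Δx̄)² = 146.4088
r_1(Δx) = -25.8789 / 146.4088 = -0.177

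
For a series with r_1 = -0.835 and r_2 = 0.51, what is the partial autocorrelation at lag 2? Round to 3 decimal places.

-0.618

φ_{22} = (r_2 − r_1²) / (1 − r_1²)
r_1² = (-0.835)² = 0.697225
Numerator = 0.51 − 0.6972 = -0.1872; denominator = 1 − 0.6972 = 0.3028
φ_{22} = -0.1872 / 0.3028 = -0.618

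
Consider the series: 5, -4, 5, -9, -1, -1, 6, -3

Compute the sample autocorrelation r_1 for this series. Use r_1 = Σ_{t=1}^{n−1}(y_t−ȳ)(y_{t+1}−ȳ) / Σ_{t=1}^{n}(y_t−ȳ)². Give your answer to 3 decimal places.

-0.517

Mean ȳ = (5 − 4 + 5 − 9 − 1 − 1 + 6 − 3)/8 = -0.2500
Deviations from mean: 5.2500, -3.7500, 5.2500, -8.7500, -0.7500, -0.7500, 6.2500, -2.7500
Σ(y_t−ȳ)(y_{t+1}−ȳ) = (-19.6875) + (-19.6875) + (-45.9375) + (6.5625) + (0.5625) + (-4.6875) + (-17.1875) = -100.0625
Denominator Σ(y_t−ȳ)² = 193.5000
r_1 = -100.0625 / 193.5000 = -0.517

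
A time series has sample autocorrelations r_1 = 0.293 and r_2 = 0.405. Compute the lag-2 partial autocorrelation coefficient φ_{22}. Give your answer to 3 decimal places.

φ_{22} = (r_2 − r_1²) / (1 − r_1²)
r_1² = (0.293)² = 0.085849
Numerator = 0.405 − 0.0858 = 0.3192; denominator = 1 − 0.0858 = 0.9142
φ_{22} = 0.3192 / 0.9142 = 0.349

0.349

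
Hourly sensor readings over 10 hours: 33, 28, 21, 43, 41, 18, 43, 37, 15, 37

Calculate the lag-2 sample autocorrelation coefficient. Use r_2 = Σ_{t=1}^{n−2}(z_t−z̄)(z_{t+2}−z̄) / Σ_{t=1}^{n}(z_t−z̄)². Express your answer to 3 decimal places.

Mean z̄ = (33 + 28 + 21 + 43 + 41 + 18 + 43 + 37 + 15 + 37)/10 = 31.6000
Numerator Σ_{t=1}^{8}(z_t−z̄)(z_{t+2}−z̄) = -436.9200
Denominator Σ(z_t−z̄)² = 994.4000
r_2 = -436.9200 / 994.4000 = -0.439

-0.439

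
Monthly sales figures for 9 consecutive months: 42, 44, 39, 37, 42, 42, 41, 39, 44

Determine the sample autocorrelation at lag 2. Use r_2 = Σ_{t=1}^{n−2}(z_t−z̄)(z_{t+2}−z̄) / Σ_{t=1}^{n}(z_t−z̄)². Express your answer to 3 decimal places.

Mean z̄ = (42 + 44 + 39 + 37 + 42 + 42 + 41 + 39 + 44)/9 = 41.1111
Σ(z_t−z̄)(z_{t+2}−z̄) = (-1.8765) + (-11.8765) + (-1.8765) + (-3.6543) + (-0.0988) + (-1.8765) + (-0.3210) = -21.5802
Denominator Σ(z_t−z̄)² = 44.8889
r_2 = -21.5802 / 44.8889 = -0.481

-0.481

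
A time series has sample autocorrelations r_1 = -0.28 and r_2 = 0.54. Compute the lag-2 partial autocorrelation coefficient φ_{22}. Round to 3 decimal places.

φ_{22} = (r_2 − r_1²) / (1 − r_1²)
r_1² = (-0.28)² = 0.0784
Numerator = 0.54 − 0.0784 = 0.4616; denominator = 1 − 0.0784 = 0.9216
φ_{22} = 0.4616 / 0.9216 = 0.501

0.501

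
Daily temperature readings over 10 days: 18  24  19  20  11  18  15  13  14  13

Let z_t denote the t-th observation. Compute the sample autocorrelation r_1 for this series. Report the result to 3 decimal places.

Mean z̄ = (18 + 24 + 19 + 20 + 11 + 18 + 15 + 13 + 14 + 13)/10 = 16.5000
Numerator Σ_{t=1}^{9}(z_t−z̄)(z_{t+1}−z̄) = 31.7500
Denominator Σ(z_t−z̄)² = 142.5000
r_1 = 31.7500 / 142.5000 = 0.223

0.223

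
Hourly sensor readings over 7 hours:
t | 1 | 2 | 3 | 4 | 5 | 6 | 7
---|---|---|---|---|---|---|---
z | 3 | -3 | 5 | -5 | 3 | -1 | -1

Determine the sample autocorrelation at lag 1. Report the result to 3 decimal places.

Mean z̄ = (3 − 3 + 5 − 5 + 3 − 1 − 1)/7 = 0.1429
Deviations from mean: 2.8571, -3.1429, 4.8571, -5.1429, 2.8571, -1.1429, -1.1429
Σ(z_t−z̄)(z_{t+1}−z̄) = (-8.9796) + (-15.2653) + (-24.9796) + (-14.6939) + (-3.2653) + (1.3061) = -65.8776
Denominator Σ(z_t−z̄)² = 78.8571
r_1 = -65.8776 / 78.8571 = -0.835

-0.835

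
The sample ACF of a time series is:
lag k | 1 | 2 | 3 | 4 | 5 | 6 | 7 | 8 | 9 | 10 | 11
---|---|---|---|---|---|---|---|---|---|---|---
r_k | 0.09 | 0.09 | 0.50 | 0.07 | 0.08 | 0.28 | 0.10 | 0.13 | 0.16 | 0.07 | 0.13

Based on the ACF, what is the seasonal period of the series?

3

The largest autocorrelation is r_3 = 0.50, with weaker echoes at lags 6 (0.28) and 9 (0.16); the remaining lags stay at or below 0.13.
The dominant spike at lag 3 indicates a seasonal period of 3.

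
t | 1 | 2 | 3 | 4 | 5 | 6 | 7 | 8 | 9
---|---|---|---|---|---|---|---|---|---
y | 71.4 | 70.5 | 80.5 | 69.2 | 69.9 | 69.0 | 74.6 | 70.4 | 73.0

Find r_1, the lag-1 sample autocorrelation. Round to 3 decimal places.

Mean ȳ = (71.4 + 70.5 + 80.5 + 69.2 + 69.9 + 69.0 + 74.6 + 70.4 + 73.0)/9 = 72.0556
Numerator Σ_{t=1}^{8}(y_t−ȳ)(y_{t+1}−ȳ) = -37.0386
Denominator Σ(y_t−ȳ)² = 106.4022
r_1 = -37.0386 / 106.4022 = -0.348

-0.348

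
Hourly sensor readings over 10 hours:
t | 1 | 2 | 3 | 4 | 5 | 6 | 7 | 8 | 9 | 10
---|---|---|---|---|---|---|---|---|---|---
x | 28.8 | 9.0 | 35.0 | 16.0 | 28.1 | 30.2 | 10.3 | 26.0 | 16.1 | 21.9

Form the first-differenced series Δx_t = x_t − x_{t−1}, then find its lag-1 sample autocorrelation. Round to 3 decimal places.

First differences Δx: -19.8, 26.0, -19.0, 12.1, 2.1, -19.9, 15.7, -9.9, 5.8
Mean of differences = -0.7667
Numerator Σ(Δx_t−Δx̄)(Δx_{t+1}−Δx̄) = -1775.5044
Denominator Σ(Δx_t−Δx̄)² = 2348.7200
r_1(Δx) = -1775.5044 / 2348.7200 = -0.756

-0.756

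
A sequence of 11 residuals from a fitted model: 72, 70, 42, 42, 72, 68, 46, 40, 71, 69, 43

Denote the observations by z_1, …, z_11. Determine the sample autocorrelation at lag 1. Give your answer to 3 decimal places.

-0.006

Mean z̄ = (72 + 70 + 42 + 42 + 72 + 68 + 46 + 40 + 71 + 69 + 43)/11 = 57.7273
Numerator Σ_{t=1}^{10}(z_t−z̄)(z_{t+1}−z̄) = -12.6198
Denominator Σ(z_t−z̄)² = 2130.1818
r_1 = -12.6198 / 2130.1818 = -0.006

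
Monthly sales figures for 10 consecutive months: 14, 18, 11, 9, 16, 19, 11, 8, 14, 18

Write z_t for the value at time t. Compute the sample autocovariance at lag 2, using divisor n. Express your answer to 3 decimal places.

-11.308

Mean z̄ = (14 + 18 + 11 + 9 + 16 + 19 + 11 + 8 + 14 + 18)/10 = 13.8000
Σ_{t=1}^{8}(z_t−z̄)(z_{t+2}−z̄) = -113.0800
γ_2 = -113.0800 / 10 = -11.308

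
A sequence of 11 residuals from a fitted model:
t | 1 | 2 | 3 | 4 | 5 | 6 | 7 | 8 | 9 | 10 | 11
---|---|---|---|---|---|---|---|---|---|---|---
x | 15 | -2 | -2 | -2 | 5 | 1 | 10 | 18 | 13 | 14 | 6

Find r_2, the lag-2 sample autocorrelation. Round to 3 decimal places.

0.173

Mean x̄ = (15 − 2 − 2 − 2 + 5 + 1 + 10 + 18 + 13 + 14 + 6)/11 = 6.9091
Numerator Σ_{t=1}^{9}(x_t−x̄)(x_{t+2}−x̄) = 97.4380
Denominator Σ(x_t−x̄)² = 562.9091
r_2 = 97.4380 / 562.9091 = 0.173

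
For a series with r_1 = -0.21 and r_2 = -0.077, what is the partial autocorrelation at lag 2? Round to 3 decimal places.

φ_{22} = (r_2 − r_1²) / (1 − r_1²)
r_1² = (-0.21)² = 0.0441
Numerator = -0.077 − 0.0441 = -0.1211; denominator = 1 − 0.0441 = 0.9559
φ_{22} = -0.1211 / 0.9559 = -0.127

-0.127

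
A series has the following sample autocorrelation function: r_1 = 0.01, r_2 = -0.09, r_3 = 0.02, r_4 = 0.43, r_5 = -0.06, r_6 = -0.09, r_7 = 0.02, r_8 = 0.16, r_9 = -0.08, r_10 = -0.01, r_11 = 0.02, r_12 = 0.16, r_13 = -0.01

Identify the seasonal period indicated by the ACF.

The largest autocorrelation is r_4 = 0.43, with weaker echoes at lags 8 (0.16) and 12 (0.16); the remaining lags stay at or below 0.02.
The dominant spike at lag 4 indicates a seasonal period of 4.

4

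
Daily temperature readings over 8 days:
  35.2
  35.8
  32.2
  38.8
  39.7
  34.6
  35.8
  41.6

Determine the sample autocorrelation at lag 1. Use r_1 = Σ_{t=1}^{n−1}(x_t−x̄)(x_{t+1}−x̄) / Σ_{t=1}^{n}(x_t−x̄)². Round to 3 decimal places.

-0.099

Mean x̄ = (35.2 + 35.8 + 32.2 + 38.8 + 39.7 + 34.6 + 35.8 + 41.6)/8 = 36.7125
Σ(x_t−x̄)(x_{t+1}−x̄) = (1.3802) + (4.1177) + (-9.4198) + (6.2364) + (-6.3111) + (1.9277) + (-4.4598) = -6.5289
Denominator Σ(x_t−x̄)² = 65.9488
r_1 = -6.5289 / 65.9488 = -0.099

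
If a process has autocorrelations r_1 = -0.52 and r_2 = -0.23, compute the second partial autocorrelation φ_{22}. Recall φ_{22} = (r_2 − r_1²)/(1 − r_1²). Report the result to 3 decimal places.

-0.686

φ_{22} = (r_2 − r_1²) / (1 − r_1²)
r_1² = (-0.52)² = 0.2704
Numerator = -0.23 − 0.2704 = -0.5004; denominator = 1 − 0.2704 = 0.7296
φ_{22} = -0.5004 / 0.7296 = -0.686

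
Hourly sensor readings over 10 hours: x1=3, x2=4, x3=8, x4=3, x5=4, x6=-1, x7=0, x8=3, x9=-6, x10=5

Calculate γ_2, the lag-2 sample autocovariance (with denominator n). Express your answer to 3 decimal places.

2.732

Mean x̄ = (3 + 4 + 8 + 3 + 4 − 1 + 0 + 3 − 6 + 5)/10 = 2.3000
Σ_{t=1}^{8}(x_t−x̄)(x_{t+2}−x̄) = 27.3200
γ_2 = 27.3200 / 10 = 2.732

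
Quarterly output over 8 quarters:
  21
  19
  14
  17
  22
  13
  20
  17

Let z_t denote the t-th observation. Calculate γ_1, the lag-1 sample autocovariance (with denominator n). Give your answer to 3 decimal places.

-4.174

Mean z̄ = (21 + 19 + 14 + 17 + 22 + 13 + 20 + 17)/8 = 17.8750
Deviations: 3.1250, 1.1250, -3.8750, -0.8750, 4.1250, -4.8750, 2.1250, -0.8750
Σ_{t=1}^{7}(z_t−z̄)(z_{t+1}−z̄) = -33.3906
γ_1 = -33.3906 / 8 = -4.174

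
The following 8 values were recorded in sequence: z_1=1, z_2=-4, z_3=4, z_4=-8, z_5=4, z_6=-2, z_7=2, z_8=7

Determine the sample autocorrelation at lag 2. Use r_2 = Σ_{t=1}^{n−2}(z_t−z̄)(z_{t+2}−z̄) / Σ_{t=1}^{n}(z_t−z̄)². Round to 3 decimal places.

0.372

Mean z̄ = (1 − 4 + 4 − 8 + 4 − 2 + 2 + 7)/8 = 0.5000
Σ(z_t−z̄)(z_{t+2}−z̄) = (1.7500) + (38.2500) + (12.2500) + (21.2500) + (5.2500) + (-16.2500) = 62.5000
Denominator Σ(z_t−z̄)² = 168.0000
r_2 = 62.5000 / 168.0000 = 0.372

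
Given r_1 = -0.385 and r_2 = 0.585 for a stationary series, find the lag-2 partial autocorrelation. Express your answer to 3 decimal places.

φ_{22} = (r_2 − r_1²) / (1 − r_1²)
r_1² = (-0.385)² = 0.148225
Numerator = 0.585 − 0.1482 = 0.4368; denominator = 1 − 0.1482 = 0.8518
φ_{22} = 0.4368 / 0.8518 = 0.513

0.513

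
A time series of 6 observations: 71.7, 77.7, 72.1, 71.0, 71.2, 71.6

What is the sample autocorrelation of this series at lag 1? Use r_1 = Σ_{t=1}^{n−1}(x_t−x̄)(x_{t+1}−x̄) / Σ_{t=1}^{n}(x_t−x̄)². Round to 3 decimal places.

-0.081

Mean x̄ = (71.7 + 77.7 + 72.1 + 71.0 + 71.2 + 71.6)/6 = 72.5500
Deviations from mean: -0.8500, 5.1500, -0.4500, -1.5500, -1.3500, -0.9500
Σ(x_t−x̄)(x_{t+1}−x̄) = (-4.3775) + (-2.3175) + (0.6975) + (2.0925) + (1.2825) = -2.6225
Denominator Σ(x_t−x̄)² = 32.5750
r_1 = -2.6225 / 32.5750 = -0.081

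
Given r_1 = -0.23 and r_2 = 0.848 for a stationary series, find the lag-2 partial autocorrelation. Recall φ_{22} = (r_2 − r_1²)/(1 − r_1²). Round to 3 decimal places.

0.840

φ_{22} = (r_2 − r_1²) / (1 − r_1²)
r_1² = (-0.23)² = 0.0529
Numerator = 0.848 − 0.0529 = 0.7951; denominator = 1 − 0.0529 = 0.9471
φ_{22} = 0.7951 / 0.9471 = 0.840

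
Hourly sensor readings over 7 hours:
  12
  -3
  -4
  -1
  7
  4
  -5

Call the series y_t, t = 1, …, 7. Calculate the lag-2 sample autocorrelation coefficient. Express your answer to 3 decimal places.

Mean ȳ = (12 − 3 − 4 − 1 + 7 + 4 − 5)/7 = 1.4286
Deviations from mean: 10.5714, -4.4286, -5.4286, -2.4286, 5.5714, 2.5714, -6.4286
Σ(y_t−ȳ)(y_{t+2}−ȳ) = (-57.3878) + (10.7551) + (-30.2449) + (-6.2449) + (-35.8163) = -118.9388
Denominator Σ(y_t−ȳ)² = 245.7143
r_2 = -118.9388 / 245.7143 = -0.484

-0.484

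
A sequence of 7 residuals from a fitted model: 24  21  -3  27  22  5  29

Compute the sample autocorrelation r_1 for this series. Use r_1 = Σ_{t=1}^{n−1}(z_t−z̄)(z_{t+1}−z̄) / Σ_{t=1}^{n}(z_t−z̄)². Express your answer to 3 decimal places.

-0.453

Mean z̄ = (24 + 21 − 3 + 27 + 22 + 5 + 29)/7 = 17.8571
Deviations from mean: 6.1429, 3.1429, -20.8571, 9.1429, 4.1429, -12.8571, 11.1429
Σ(z_t−z̄)(z_{t+1}−z̄) = (19.3061) + (-65.5510) + (-190.6939) + (37.8776) + (-53.2653) + (-143.2653) = -395.5918
Denominator Σ(z_t−z̄)² = 872.8571
r_1 = -395.5918 / 872.8571 = -0.453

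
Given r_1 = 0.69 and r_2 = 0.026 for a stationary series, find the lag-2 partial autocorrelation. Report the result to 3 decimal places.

-0.859

φ_{22} = (r_2 − r_1²) / (1 − r_1²)
r_1² = (0.69)² = 0.4761
Numerator = 0.026 − 0.4761 = -0.4501; denominator = 1 − 0.4761 = 0.5239
φ_{22} = -0.4501 / 0.5239 = -0.859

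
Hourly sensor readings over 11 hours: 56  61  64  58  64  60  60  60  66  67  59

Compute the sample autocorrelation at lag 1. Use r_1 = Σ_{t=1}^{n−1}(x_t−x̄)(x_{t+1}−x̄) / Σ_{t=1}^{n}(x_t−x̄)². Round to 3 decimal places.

Mean x̄ = (56 + 61 + 64 + 58 + 64 + 60 + 60 + 60 + 66 + 67 + 59)/11 = 61.3636
Numerator Σ_{t=1}^{10}(x_t−x̄)(x_{t+1}−x̄) = -10.1322
Denominator Σ(x_t−x̄)² = 118.5455
r_1 = -10.1322 / 118.5455 = -0.085

-0.085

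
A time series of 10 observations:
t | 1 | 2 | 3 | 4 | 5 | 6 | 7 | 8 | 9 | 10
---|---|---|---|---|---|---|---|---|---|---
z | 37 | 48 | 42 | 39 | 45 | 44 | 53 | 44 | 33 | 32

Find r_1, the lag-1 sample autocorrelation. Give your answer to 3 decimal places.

0.223

Mean z̄ = (37 + 48 + 42 + 39 + 45 + 44 + 53 + 44 + 33 + 32)/10 = 41.7000
Numerator Σ_{t=1}^{9}(z_t−z̄)(z_{t+1}−z̄) = 86.5100
Denominator Σ(z_t−z̄)² = 388.1000
r_1 = 86.5100 / 388.1000 = 0.223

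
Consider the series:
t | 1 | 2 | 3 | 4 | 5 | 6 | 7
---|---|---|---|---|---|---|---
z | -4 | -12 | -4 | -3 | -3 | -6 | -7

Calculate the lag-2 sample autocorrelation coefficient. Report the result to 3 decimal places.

-0.240

Mean z̄ = (-4 − 12 − 4 − 3 − 3 − 6 − 7)/7 = -5.5714
Deviations from mean: 1.5714, -6.4286, 1.5714, 2.5714, 2.5714, -0.4286, -1.4286
Numerator Σ_{t=1}^{5}(z_t−z̄)(z_{t+2}−z̄) = -14.7959
Denominator Σ(z_t−z̄)² = 61.7143
r_2 = -14.7959 / 61.7143 = -0.240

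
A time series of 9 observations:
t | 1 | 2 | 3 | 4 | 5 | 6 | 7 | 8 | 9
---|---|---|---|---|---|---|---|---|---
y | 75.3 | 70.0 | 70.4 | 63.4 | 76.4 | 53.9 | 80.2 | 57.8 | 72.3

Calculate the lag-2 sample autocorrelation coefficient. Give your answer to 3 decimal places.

Mean ȳ = (75.3 + 70.0 + 70.4 + 63.4 + 76.4 + 53.9 + 80.2 + 57.8 + 72.3)/9 = 68.8556
Numerator Σ_{t=1}^{7}(y_t−ȳ)(y_{t+2}−ȳ) = 386.9572
Denominator Σ(y_t−ȳ)² = 618.3622
r_2 = 386.9572 / 618.3622 = 0.626

0.626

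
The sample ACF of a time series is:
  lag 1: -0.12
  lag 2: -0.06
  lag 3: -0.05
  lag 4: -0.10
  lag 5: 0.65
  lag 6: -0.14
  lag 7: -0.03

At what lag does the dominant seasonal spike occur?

The largest autocorrelation is r_5 = 0.65; the remaining lags stay at or below -0.03.
The dominant spike at lag 5 indicates a seasonal period of 5.

5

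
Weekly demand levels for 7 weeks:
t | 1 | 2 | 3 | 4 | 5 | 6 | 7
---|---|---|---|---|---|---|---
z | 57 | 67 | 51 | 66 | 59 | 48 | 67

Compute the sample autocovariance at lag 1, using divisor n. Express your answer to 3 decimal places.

Mean z̄ = (57 + 67 + 51 + 66 + 59 + 48 + 67)/7 = 59.2857
Σ_{t=1}^{6}(z_t−z̄)(z_{t+1}−z̄) = -222.9388
γ_1 = -222.9388 / 7 = -31.848

-31.848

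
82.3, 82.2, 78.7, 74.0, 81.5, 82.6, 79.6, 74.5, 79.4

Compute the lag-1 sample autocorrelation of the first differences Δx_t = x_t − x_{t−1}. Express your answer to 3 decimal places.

First differences Δx: -0.1, -3.5, -4.7, 7.5, 1.1, -3.0, -5.1, 4.9
Mean of differences = -0.3625
Numerator Σ(Δx_t−Δx̄)(Δx_{t+1}−Δx̄) = -26.1127
Denominator Σ(Δx_t−Δx̄)² = 149.7788
r_1(Δx) = -26.1127 / 149.7788 = -0.174

-0.174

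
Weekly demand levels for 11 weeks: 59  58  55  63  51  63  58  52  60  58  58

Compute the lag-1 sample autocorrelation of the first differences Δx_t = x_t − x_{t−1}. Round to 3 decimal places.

-0.723

First differences Δx: -1, -3, 8, -12, 12, -5, -6, 8, -2, 0
Mean of differences = -0.1000
Numerator Σ(Δx_t−Δx̄)(Δx_{t+1}−Δx̄) = -355.0100
Denominator Σ(Δx_t−Δx̄)² = 490.9000
r_1(Δx) = -355.0100 / 490.9000 = -0.723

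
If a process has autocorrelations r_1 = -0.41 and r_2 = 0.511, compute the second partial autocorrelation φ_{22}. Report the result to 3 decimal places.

φ_{22} = (r_2 − r_1²) / (1 − r_1²)
r_1² = (-0.41)² = 0.1681
Numerator = 0.511 − 0.1681 = 0.3429; denominator = 1 − 0.1681 = 0.8319
φ_{22} = 0.3429 / 0.8319 = 0.412

0.412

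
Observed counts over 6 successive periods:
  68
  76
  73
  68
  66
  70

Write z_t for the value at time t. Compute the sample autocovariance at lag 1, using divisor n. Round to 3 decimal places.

1.245

Mean z̄ = (68 + 76 + 73 + 68 + 66 + 70)/6 = 70.1667
Deviations: -2.1667, 5.8333, 2.8333, -2.1667, -4.1667, -0.1667
Σ_{t=1}^{5}(z_t−z̄)(z_{t+1}−z̄) = 7.4722
γ_1 = 7.4722 / 6 = 1.245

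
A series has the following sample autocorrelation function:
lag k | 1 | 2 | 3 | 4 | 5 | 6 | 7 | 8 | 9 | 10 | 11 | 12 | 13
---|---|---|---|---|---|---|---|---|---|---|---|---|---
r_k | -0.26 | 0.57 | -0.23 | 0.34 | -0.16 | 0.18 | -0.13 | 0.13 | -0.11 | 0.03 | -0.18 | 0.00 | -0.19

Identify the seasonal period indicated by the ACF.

2

The largest autocorrelation is r_2 = 0.57, with weaker echoes at lags 4 (0.34) and 6 (0.18); the remaining lags stay at or below 0.13.
The dominant spike at lag 2 indicates a seasonal period of 2.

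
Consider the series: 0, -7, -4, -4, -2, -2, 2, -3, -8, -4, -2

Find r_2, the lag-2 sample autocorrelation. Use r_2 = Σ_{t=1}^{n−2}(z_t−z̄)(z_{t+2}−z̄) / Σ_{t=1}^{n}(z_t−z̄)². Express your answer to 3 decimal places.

Mean z̄ = (0 − 7 − 4 − 4 − 2 − 2 + 2 − 3 − 8 − 4 − 2)/11 = -3.0909
Numerator Σ_{t=1}^{9}(z_t−z̄)(z_{t+2}−z̄) = -26.0165
Denominator Σ(z_t−z̄)² = 80.9091
r_2 = -26.0165 / 80.9091 = -0.322

-0.322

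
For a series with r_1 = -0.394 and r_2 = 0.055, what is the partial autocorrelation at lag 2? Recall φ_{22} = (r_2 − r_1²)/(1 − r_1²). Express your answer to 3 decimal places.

φ_{22} = (r_2 − r_1²) / (1 − r_1²)
r_1² = (-0.394)² = 0.155236
Numerator = 0.055 − 0.1552 = -0.1002; denominator = 1 − 0.1552 = 0.8448
φ_{22} = -0.1002 / 0.8448 = -0.119

-0.119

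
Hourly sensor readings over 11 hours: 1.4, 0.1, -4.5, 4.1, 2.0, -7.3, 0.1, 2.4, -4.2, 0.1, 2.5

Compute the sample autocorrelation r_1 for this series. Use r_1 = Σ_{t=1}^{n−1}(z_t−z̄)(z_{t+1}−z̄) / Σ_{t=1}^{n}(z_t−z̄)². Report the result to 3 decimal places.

-0.305

Mean z̄ = (1.4 + 0.1 − 4.5 + 4.1 + 2.0 − 7.3 + 0.1 + 2.4 − 4.2 + 0.1 + 2.5)/11 = -0.3000
Numerator Σ_{t=1}^{10}(z_t−z̄)(z_{t+1}−z̄) = -38.1500
Denominator Σ(z_t−z̄)² = 125.0000
r_1 = -38.1500 / 125.0000 = -0.305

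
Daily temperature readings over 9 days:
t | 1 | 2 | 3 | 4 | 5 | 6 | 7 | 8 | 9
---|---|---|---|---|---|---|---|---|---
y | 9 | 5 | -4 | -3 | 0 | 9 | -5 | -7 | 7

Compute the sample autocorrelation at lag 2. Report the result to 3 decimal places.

-0.545

Mean ȳ = (9 + 5 − 4 − 3 + 0 + 9 − 5 − 7 + 7)/9 = 1.2222
Σ(y_t−ȳ)(y_{t+2}−ȳ) = (-40.6173) + (-15.9506) + (6.3827) + (-32.8395) + (7.6049) + (-63.9506) + (-35.9506) = -175.3210
Denominator Σ(y_t−ȳ)² = 321.5556
r_2 = -175.3210 / 321.5556 = -0.545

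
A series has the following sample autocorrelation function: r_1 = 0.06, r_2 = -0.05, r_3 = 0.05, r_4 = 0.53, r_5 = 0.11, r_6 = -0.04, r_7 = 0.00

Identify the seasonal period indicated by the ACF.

The largest autocorrelation is r_4 = 0.53; the remaining lags stay at or below 0.11.
The dominant spike at lag 4 indicates a seasonal period of 4.

4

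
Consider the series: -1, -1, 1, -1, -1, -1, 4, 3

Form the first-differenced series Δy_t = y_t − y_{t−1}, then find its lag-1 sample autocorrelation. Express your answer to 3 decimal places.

-0.384

First differences Δy: 0, 2, -2, 0, 0, 5, -1
Mean of differences = 0.5714
Numerator Σ(Δy_t−Δȳ)(Δy_{t+1}−Δȳ) = -12.1837
Denominator Σ(Δy_t−Δȳ)² = 31.7143
r_1(Δy) = -12.1837 / 31.7143 = -0.384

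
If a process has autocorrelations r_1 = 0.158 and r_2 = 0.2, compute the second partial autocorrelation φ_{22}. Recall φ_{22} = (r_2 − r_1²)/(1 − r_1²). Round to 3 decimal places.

0.180

φ_{22} = (r_2 − r_1²) / (1 − r_1²)
r_1² = (0.158)² = 0.024964
Numerator = 0.2 − 0.0250 = 0.1750; denominator = 1 − 0.0250 = 0.9750
φ_{22} = 0.1750 / 0.9750 = 0.180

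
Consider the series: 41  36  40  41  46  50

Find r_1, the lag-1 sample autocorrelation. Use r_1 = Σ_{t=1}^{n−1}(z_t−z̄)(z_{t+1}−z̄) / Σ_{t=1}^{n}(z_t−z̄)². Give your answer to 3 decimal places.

Mean z̄ = (41 + 36 + 40 + 41 + 46 + 50)/6 = 42.3333
Deviations from mean: -1.3333, -6.3333, -2.3333, -1.3333, 3.6667, 7.6667
Σ(z_t−z̄)(z_{t+1}−z̄) = (8.4444) + (14.7778) + (3.1111) + (-4.8889) + (28.1111) = 49.5556
Denominator Σ(z_t−z̄)² = 121.3333
r_1 = 49.5556 / 121.3333 = 0.408

0.408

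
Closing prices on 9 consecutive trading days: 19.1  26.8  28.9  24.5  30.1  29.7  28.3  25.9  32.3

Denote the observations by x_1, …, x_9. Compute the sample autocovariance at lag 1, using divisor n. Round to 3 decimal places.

Mean x̄ = (19.1 + 26.8 + 28.9 + 24.5 + 30.1 + 29.7 + 28.3 + 25.9 + 32.3)/9 = 27.2889
Σ_{t=1}^{8}(x_t−x̄)(x_{t+1}−x̄) = -8.2657
γ_1 = -8.2657 / 9 = -0.918

-0.918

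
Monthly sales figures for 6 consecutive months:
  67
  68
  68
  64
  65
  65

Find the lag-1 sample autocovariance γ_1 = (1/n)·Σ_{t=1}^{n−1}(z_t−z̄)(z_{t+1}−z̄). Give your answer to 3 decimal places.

0.801

Mean z̄ = (67 + 68 + 68 + 64 + 65 + 65)/6 = 66.1667
Deviations: 0.8333, 1.8333, 1.8333, -2.1667, -1.1667, -1.1667
Σ_{t=1}^{5}(z_t−z̄)(z_{t+1}−z̄) = 4.8056
γ_1 = 4.8056 / 6 = 0.801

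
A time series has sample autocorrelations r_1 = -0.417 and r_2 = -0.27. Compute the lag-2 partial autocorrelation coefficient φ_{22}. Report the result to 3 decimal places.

-0.537

φ_{22} = (r_2 − r_1²) / (1 − r_1²)
r_1² = (-0.417)² = 0.173889
Numerator = -0.27 − 0.1739 = -0.4439; denominator = 1 − 0.1739 = 0.8261
φ_{22} = -0.4439 / 0.8261 = -0.537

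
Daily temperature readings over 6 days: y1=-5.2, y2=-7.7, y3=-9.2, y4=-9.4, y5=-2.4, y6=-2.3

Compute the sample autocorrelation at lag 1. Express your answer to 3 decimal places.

Mean ȳ = (-5.2 − 7.7 − 9.2 − 9.4 − 2.4 − 2.3)/6 = -6.0333
Deviations from mean: 0.8333, -1.6667, -3.1667, -3.3667, 3.6333, 3.7333
Σ(y_t−ȳ)(y_{t+1}−ȳ) = (-1.3889) + (5.2778) + (10.6611) + (-12.2322) + (13.5644) = 15.8822
Denominator Σ(y_t−ȳ)² = 51.9733
r_1 = 15.8822 / 51.9733 = 0.306

0.306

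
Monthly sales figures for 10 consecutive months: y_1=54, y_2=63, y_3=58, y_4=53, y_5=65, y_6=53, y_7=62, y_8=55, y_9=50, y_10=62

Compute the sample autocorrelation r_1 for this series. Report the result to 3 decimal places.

-0.547

Mean ȳ = (54 + 63 + 58 + 53 + 65 + 53 + 62 + 55 + 50 + 62)/10 = 57.5000
Numerator Σ_{t=1}^{9}(y_t−ȳ)(y_{t+1}−ȳ) = -132.7500
Denominator Σ(y_t−ȳ)² = 242.5000
r_1 = -132.7500 / 242.5000 = -0.547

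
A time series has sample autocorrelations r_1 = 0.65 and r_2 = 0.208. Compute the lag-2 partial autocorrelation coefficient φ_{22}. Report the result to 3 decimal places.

φ_{22} = (r_2 − r_1²) / (1 − r_1²)
r_1² = (0.65)² = 0.4225
Numerator = 0.208 − 0.4225 = -0.2145; denominator = 1 − 0.4225 = 0.5775
φ_{22} = -0.2145 / 0.5775 = -0.371

-0.371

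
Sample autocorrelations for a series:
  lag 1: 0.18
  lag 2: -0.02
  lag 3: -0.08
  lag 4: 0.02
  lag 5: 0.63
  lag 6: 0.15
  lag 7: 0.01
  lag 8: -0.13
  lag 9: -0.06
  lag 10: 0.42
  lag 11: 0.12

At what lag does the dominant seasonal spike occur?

The largest autocorrelation is r_5 = 0.63, with a weaker echo at lag 10 (0.42); the remaining lags stay at or below 0.18.
The dominant spike at lag 5 indicates a seasonal period of 5.

5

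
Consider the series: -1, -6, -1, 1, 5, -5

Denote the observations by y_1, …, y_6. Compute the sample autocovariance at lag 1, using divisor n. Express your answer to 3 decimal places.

-1.921

Mean ȳ = (-1 − 6 − 1 + 1 + 5 − 5)/6 = -1.1667
Deviations: 0.1667, -4.8333, 0.1667, 2.1667, 6.1667, -3.8333
Σ_{t=1}^{5}(y_t−ȳ)(y_{t+1}−ȳ) = -11.5278
γ_1 = -11.5278 / 6 = -1.921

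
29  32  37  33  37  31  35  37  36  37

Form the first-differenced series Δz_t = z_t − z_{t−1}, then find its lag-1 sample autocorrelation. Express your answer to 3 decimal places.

-0.585

First differences Δz: 3, 5, -4, 4, -6, 4, 2, -1, 1
Mean of differences = 0.8889
Numerator Σ(Δz_t−Δz̄)(Δz_{t+1}−Δz̄) = -68.3457
Denominator Σ(Δz_t−Δz̄)² = 116.8889
r_1(Δz) = -68.3457 / 116.8889 = -0.585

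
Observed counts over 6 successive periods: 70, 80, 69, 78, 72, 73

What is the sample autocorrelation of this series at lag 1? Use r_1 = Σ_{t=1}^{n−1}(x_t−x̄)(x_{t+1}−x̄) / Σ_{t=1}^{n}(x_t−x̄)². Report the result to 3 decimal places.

-0.813

Mean x̄ = (70 + 80 + 69 + 78 + 72 + 73)/6 = 73.6667
Deviations from mean: -3.6667, 6.3333, -4.6667, 4.3333, -1.6667, -0.6667
Numerator Σ_{t=1}^{5}(x_t−x̄)(x_{t+1}−x̄) = -79.1111
Denominator Σ(x_t−x̄)² = 97.3333
r_1 = -79.1111 / 97.3333 = -0.813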